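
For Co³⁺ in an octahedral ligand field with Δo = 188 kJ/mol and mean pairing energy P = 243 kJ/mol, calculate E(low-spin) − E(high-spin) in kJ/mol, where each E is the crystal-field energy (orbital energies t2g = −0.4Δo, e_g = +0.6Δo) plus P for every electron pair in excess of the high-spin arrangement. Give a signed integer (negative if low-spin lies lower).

110

Co is in group 9, so Co³⁺ is d⁶ (9 − 3 = 6).
In the high-spin limit (t2g^4 e_g^2) the orbital term is -0.4Δo = -75 kJ/mol, with no excess pairing.
Low-spin t2g^6 e_g^0 gives -2.4Δo = -451 kJ/mol, but forming 2 extra pairs costs 2P = 486 kJ/mol, so E(LS) = -451 + 486 = 35 kJ/mol.
E(LS) − E(HS) = 35 − (-75) = 110 kJ/mol.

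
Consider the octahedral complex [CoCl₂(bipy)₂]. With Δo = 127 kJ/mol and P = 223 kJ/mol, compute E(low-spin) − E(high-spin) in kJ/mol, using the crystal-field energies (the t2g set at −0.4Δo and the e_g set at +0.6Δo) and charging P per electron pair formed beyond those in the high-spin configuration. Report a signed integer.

Ligand charges: 2×(-1) from Cl⁻ and 2×(+0) from bipy sum to -2; with overall charge +0, Co is +2.
Co is in group 9, so Co²⁺ is d⁷ (9 − 2 = 7).
In the high-spin limit (t2g^5 e_g^2) the orbital term is -0.8Δo = -102 kJ/mol, with no excess pairing.
Low-spin: t2g^6 e_g^1, orbital CFSE = -1.8Δo = -229 kJ/mol; plus 1 excess pair × P = +223 kJ/mol; total -6 kJ/mol.
Thus E(LS) − E(HS) = 96 kJ/mol.

96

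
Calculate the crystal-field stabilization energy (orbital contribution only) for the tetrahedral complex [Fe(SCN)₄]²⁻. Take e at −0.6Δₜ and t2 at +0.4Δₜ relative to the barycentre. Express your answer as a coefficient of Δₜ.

Each SCN⁻ contributes -1; 4 × (-1) = -4. With overall charge -2, Fe is in the +2 oxidation state.
Group 8 minus oxidation state +2 gives a d⁶ configuration for Fe²⁺.
Tetrahedral splitting is small, so the complex is high-spin.
Configuration: e^3 t2^3.
CFSE = 3(-0.6Δₜ) + 3(0.4Δₜ) = -1.8Δₜ + 1.2Δₜ = -0.6Δₜ.

-0.6 Δₜ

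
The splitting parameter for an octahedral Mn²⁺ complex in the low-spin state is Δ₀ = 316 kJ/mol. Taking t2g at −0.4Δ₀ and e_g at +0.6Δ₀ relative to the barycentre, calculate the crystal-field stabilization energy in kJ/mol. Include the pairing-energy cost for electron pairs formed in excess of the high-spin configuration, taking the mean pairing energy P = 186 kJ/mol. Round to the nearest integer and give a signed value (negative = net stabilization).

Mn sits in group 7; removing 2 electrons leaves Mn²⁺ with 7 − 2 = 5 d electrons.
The d⁵ electrons fill as t2g^5 e_g^0.
CFSE(orbital) = 5×(-0.4Δ₀) + 0×(0.6Δ₀) = -2.0Δ₀; with Δ₀ = 316 kJ/mol that is -632 kJ/mol.
High-spin d⁵ would be t2g^3 e_g^2 with 0 pairs; low-spin has 2, so 2 excess pairs cost +2P = +372 kJ/mol.
Combining: -632 + 372 = -260 kJ/mol.

-260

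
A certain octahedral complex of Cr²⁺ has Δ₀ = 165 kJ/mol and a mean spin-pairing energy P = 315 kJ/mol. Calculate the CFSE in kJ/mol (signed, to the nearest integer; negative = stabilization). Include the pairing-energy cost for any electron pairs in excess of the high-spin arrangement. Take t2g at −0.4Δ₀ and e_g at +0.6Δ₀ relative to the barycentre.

-99

Cr is in group 6, so Cr²⁺ is d⁴ (6 − 2 = 4).
Since Δ₀ = 165 kJ/mol < P = 315 kJ/mol, the complex adopts the high-spin configuration.
That gives t2g^3 e_g^1.
Orbital CFSE = -0.6Δ₀ = -0.6 × 165 = -99 kJ/mol.
High-spin has no excess pairs, so no pairing correction applies.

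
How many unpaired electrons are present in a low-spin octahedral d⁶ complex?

0

Configuration: t₂g⁶ eg⁰, giving 0 unpaired electrons.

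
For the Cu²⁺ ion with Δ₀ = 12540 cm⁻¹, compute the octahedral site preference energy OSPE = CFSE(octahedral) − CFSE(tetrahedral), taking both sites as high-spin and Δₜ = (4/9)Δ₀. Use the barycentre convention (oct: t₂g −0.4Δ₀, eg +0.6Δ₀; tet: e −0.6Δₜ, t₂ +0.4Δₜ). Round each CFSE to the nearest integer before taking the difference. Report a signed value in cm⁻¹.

-5295

Group 11 minus oxidation state +2 gives a d⁹ configuration for Cu²⁺.
Octahedral (high-spin): t₂g⁶ eg³, CFSE = 6(−0.4) + 3(+0.6) = -0.6Δ₀ = -0.6 × 12540 = -7524 cm⁻¹.
Tetrahedral e⁴ t₂⁵ gives -0.4Δₜ = -0.4 × (4/9) × 12540 = -2229 cm⁻¹.
OSPE = CFSE(oct) − CFSE(tet) = -7524 − (-2229) = -5295 cm⁻¹.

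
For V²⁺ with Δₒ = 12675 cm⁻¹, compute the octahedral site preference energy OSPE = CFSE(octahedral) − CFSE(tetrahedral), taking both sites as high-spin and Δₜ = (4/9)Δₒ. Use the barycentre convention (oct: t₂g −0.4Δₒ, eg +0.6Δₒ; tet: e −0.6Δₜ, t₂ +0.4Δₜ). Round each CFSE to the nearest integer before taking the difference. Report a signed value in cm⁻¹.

V is in group 5, so V²⁺ is d³ (5 − 2 = 3).
Octahedral high-spin t₂g³ eg⁰: CFSE = -1.2 × 12675 = -15210 cm⁻¹.
Tetrahedral e² t₂¹ gives -0.8Δₜ = -0.8 × (4/9) × 12675 = -4507 cm⁻¹.
OSPE = CFSE(oct) − CFSE(tet) = -15210 − (-4507) = -10703 cm⁻¹.

-10703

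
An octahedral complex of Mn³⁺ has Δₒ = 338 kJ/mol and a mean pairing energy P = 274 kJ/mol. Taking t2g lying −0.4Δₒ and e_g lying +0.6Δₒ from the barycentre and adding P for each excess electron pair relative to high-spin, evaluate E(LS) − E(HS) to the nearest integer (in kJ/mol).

Mn³⁺: group 7, so d-count = 7 − 3 = 4.
High-spin: t2g^3 e_g^1, CFSE = -0.6Δₒ = -203 kJ/mol.
Low-spin: t2g^4 e_g^0, orbital CFSE = -1.6Δₒ = -541 kJ/mol; plus 1 excess pair × P = +274 kJ/mol; total -267 kJ/mol.
E(LS) − E(HS) = -267 − (-203) = -64 kJ/mol.

-64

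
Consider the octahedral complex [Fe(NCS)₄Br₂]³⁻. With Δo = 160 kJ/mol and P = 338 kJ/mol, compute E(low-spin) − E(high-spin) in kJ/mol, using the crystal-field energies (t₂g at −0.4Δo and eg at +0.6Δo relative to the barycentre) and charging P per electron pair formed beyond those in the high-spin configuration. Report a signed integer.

356

Ligand charges: 4×(-1) from NCS⁻ and 2×(-1) from Br⁻ sum to -6; with overall charge -3, Fe is +3.
Group 8 minus oxidation state +3 gives a d⁵ configuration for Fe³⁺.
In the high-spin limit (t₂g³ eg²) the orbital term is 0.0Δo = 0 kJ/mol, with no excess pairing.
Low-spin: t₂g⁵ eg⁰, orbital CFSE = -2.0Δo = -320 kJ/mol; plus 2 excess pairs × P = +676 kJ/mol; total 356 kJ/mol.
Thus E(LS) − E(HS) = 356 kJ/mol.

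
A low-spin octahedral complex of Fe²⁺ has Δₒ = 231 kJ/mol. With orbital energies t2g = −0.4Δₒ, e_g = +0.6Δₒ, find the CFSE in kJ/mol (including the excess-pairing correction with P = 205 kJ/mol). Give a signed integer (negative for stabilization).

Fe sits in group 8; removing 2 electrons leaves Fe²⁺ with 8 − 2 = 6 d electrons.
Configuration: t2g^6 e_g^0.
The orbital stabilization is -2.4Δₒ = -2.4 × 231 = -554 kJ/mol.
Pairing penalty: 3 pairs vs 1 in the high-spin reference → 2 extra × P = 410 kJ/mol.
Net CFSE = -554 + 410 = -144 kJ/mol.

-144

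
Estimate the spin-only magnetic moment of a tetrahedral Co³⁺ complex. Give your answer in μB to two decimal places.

4.90 μB

Co is in group 9, so Co³⁺ is d⁶ (9 − 3 = 6).
Tetrahedral fields are weak (Δₜ ≈ 4/9 Δₒ), so electrons fill high-spin.
Configuration: e³ t₂³ → 4 unpaired electrons.
μ(spin-only) = √[4(4+2)] = √24 ≈ 4.90 μB.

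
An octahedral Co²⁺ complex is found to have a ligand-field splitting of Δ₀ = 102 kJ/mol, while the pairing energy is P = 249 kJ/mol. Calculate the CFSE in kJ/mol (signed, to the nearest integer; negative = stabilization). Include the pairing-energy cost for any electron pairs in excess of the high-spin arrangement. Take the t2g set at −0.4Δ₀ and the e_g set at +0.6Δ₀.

Co sits in group 9; removing 2 electrons leaves Co²⁺ with 9 − 2 = 7 d electrons.
Since Δ₀ = 102 kJ/mol < P = 249 kJ/mol, the complex adopts the high-spin configuration.
Filling d⁷ accordingly: t2g^5 e_g^2.
Orbital CFSE = -0.8Δ₀ = -0.8 × 102 = -82 kJ/mol.
High-spin has no excess pairs, so no pairing correction applies.

-82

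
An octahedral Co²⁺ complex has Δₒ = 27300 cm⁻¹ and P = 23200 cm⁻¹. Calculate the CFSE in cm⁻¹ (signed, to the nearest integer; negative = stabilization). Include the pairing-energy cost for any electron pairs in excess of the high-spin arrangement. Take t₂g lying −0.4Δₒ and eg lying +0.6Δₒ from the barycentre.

-25940

Co sits in group 9; removing 2 electrons leaves Co²⁺ with 9 − 2 = 7 d electrons.
Since Δₒ = 27300 cm⁻¹ > P = 23200 cm⁻¹, the complex adopts the low-spin configuration.
Filling d⁷ accordingly: t₂g⁶ eg¹.
Orbital CFSE = -1.8Δₒ = -1.8 × 27300 = -49140 cm⁻¹.
Excess pairs vs high-spin: 3 − 2 = 1; pairing cost = +23200 cm⁻¹.
Net CFSE = -49140 + 23200 = -25940 cm⁻¹.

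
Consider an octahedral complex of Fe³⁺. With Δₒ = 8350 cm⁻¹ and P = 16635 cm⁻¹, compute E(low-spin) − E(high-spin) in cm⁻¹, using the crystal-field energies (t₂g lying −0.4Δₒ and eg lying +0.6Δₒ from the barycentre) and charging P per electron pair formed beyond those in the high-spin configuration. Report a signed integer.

Fe³⁺: group 8, so d-count = 8 − 3 = 5.
High-spin d⁵ fills as t₂g³ eg² with CFSE 3(−0.4) + 2(+0.6) = 0.0Δₒ = 0 cm⁻¹.
Low-spin t₂g⁵ eg⁰ gives -2.0Δₒ = -16700 cm⁻¹, but forming 2 extra pairs costs 2P = 33270 cm⁻¹, so E(LS) = -16700 + 33270 = 16570 cm⁻¹.
Thus E(LS) − E(HS) = 16570 cm⁻¹.

16570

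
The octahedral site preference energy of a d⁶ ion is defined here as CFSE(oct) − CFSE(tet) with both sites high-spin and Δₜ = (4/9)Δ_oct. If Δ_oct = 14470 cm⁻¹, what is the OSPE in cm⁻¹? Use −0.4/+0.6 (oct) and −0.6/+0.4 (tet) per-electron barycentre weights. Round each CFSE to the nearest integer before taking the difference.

Octahedral (high-spin): t2g^4 e_g^2, CFSE = 4(−0.4) + 2(+0.6) = -0.4Δ_oct = -0.4 × 14470 = -5788 cm⁻¹.
Tetrahedral e^3 t2^3 gives -0.6Δₜ = -0.6 × (4/9) × 14470 = -3859 cm⁻¹.
OSPE = -5788 − (-3859) = -1929 cm⁻¹.

-1929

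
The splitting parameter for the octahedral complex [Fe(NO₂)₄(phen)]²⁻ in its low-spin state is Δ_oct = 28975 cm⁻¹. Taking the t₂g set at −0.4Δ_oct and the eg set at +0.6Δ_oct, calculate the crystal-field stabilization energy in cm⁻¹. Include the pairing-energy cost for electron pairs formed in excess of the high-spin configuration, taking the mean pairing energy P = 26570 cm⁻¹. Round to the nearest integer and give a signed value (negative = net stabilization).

Ligand charges: 4×(-1) from NO₂⁻ and 1×(+0) from phen sum to -4; with overall charge -2, Fe is +2.
Fe sits in group 8; removing 2 electrons leaves Fe²⁺ with 8 − 2 = 6 d electrons.
Configuration: t₂g⁶ eg⁰.
Orbital CFSE = 6(-0.4) + 0(0.6) = -2.4Δ_oct = -2.4 × 28975 = -69540 cm⁻¹.
Pairing penalty: 3 pairs vs 1 in the high-spin reference → 2 extra × P = 53140 cm⁻¹.
Overall CFSE = -69540 + 53140 = -16400 cm⁻¹.

-16400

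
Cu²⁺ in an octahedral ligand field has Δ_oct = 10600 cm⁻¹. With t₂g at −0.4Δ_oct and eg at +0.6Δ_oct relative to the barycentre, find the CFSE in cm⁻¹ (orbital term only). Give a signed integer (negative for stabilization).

Group 11 minus oxidation state +2 gives a d⁹ configuration for Cu²⁺.
Electron filling gives t₂g⁶ eg³.
CFSE(orbital) = 6×(-0.4Δ_oct) + 3×(0.6Δ_oct) = -0.6Δ_oct; with Δ_oct = 10600 cm⁻¹ that is -6360 cm⁻¹.

-6360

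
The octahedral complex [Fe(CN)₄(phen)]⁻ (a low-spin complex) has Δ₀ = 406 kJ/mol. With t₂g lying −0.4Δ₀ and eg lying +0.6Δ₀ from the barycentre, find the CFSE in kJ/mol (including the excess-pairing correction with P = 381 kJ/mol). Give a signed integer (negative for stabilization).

Ligand charges: 4×(-1) from CN⁻ and 1×(+0) from phen sum to -4; with overall charge -1, Fe is +3.
Group 8 minus oxidation state +3 gives a d⁵ configuration for Fe³⁺.
Configuration: t₂g⁵ eg⁰.
CFSE(orbital) = 5×(-0.4Δ₀) + 0×(0.6Δ₀) = -2.0Δ₀; with Δ₀ = 406 kJ/mol that is -812 kJ/mol.
Pairing penalty: 2 pairs vs 0 in the high-spin reference → 2 extra × P = 762 kJ/mol.
Net CFSE = -812 + 762 = -50 kJ/mol.

-50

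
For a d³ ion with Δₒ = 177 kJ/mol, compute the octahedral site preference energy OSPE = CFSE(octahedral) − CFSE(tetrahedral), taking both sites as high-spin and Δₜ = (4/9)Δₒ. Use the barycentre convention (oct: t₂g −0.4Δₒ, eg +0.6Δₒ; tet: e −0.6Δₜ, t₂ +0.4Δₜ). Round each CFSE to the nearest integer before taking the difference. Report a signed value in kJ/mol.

-149

Octahedral (high-spin): t₂g³ eg⁰, CFSE = 3(−0.4) + 0(+0.6) = -1.2Δₒ = -1.2 × 177 = -212 kJ/mol.
Tetrahedral e² t₂¹ gives -0.8Δₜ = -0.8 × (4/9) × 177 = -63 kJ/mol.
OSPE = CFSE(oct) − CFSE(tet) = -212 − (-63) = -149 kJ/mol.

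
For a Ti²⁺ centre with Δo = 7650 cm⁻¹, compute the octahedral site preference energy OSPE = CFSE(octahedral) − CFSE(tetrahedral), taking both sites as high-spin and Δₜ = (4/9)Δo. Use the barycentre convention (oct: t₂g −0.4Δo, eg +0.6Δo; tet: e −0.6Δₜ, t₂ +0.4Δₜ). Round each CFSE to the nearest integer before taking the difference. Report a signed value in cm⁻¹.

Group 4 minus oxidation state +2 gives a d² configuration for Ti²⁺.
In an octahedral site d² (HS) is t2g^2 e_g^0, giving CFSE(oct) = -0.8Δo = -6120 cm⁻¹.
Tetrahedral e^2 t2^0 gives -1.2Δₜ = -1.2 × (4/9) × 7650 = -4080 cm⁻¹.
Subtracting, OSPE = -6120 − (-4080) = -2040 cm⁻¹.

-2040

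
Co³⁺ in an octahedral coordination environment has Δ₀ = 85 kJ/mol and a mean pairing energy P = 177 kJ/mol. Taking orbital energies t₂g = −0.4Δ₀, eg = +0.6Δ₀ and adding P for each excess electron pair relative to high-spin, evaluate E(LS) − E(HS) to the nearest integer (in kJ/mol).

184

Co³⁺: group 9, so d-count = 9 − 3 = 6.
High-spin: t₂g⁴ eg², CFSE = -0.4Δ₀ = -34 kJ/mol.
Low-spin t₂g⁶ eg⁰ gives -2.4Δ₀ = -204 kJ/mol, but forming 2 extra pairs costs 2P = 354 kJ/mol, so E(LS) = -204 + 354 = 150 kJ/mol.
E(LS) − E(HS) = 150 − (-34) = 184 kJ/mol.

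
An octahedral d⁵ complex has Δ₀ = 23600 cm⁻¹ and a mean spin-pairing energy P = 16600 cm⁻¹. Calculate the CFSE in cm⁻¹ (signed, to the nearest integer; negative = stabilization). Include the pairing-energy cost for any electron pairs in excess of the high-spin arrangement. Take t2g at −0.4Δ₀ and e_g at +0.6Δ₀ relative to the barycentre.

-14000

Here Δ₀ > P (23600 > 16600), so the low-spin state is favoured.
Filling d⁵ accordingly: t2g^5 e_g^0.
Orbital CFSE = -2.0Δ₀ = -2.0 × 23600 = -47200 cm⁻¹.
Excess pairs vs high-spin: 2 − 0 = 2; pairing cost = +33200 cm⁻¹.
Net CFSE = -47200 + 33200 = -14000 cm⁻¹.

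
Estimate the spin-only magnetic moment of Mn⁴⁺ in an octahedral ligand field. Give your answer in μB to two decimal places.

3.87 μB

Mn⁴⁺: group 7, so d-count = 7 − 4 = 3.
Configuration: t2g^3 e_g^0 → 3 unpaired electrons.
μ(spin-only) = √[3(3+2)] = √15 ≈ 3.87 μB.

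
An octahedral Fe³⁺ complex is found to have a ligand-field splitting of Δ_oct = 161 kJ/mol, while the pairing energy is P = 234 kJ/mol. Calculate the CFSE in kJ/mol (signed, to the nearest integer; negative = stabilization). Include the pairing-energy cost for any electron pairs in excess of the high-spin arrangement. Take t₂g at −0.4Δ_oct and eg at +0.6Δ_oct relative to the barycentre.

0

Fe³⁺: group 8, so d-count = 8 − 3 = 5.
Since Δ_oct = 161 kJ/mol < P = 234 kJ/mol, the complex adopts the high-spin configuration.
That gives t₂g³ eg².
Orbital CFSE = 0.0Δ_oct = 0.0 × 161 = 0 kJ/mol.
High-spin has no excess pairs, so no pairing correction applies.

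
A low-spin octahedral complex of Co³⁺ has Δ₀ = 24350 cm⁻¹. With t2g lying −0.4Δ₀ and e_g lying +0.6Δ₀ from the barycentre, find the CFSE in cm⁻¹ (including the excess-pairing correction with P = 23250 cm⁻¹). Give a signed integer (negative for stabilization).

Co sits in group 9; removing 3 electrons leaves Co³⁺ with 9 − 3 = 6 d electrons.
Configuration: t2g^6 e_g^0.
Orbital CFSE = 6(-0.4) + 0(0.6) = -2.4Δ₀ = -2.4 × 24350 = -58440 cm⁻¹.
High-spin d⁶ would be t2g^4 e_g^2 with 1 pair; low-spin has 3, so 2 excess pairs cost +2P = +46500 cm⁻¹.
Overall CFSE = -58440 + 46500 = -11940 cm⁻¹.

-11940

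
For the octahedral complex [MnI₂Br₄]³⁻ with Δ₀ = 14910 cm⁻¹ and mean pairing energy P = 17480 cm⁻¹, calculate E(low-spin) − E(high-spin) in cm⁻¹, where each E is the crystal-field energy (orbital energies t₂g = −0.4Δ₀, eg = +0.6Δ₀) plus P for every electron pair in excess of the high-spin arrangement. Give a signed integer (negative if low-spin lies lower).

Ligand charges: 2×(-1) from I⁻ and 4×(-1) from Br⁻ sum to -6; with overall charge -3, Mn is +3.
Mn is in group 7, so Mn³⁺ is d⁴ (7 − 3 = 4).
High-spin: t₂g³ eg¹, CFSE = -0.6Δ₀ = -8946 cm⁻¹.
Low-spin t₂g⁴ eg⁰ gives -1.6Δ₀ = -23856 cm⁻¹, but forming 1 extra pair costs 1P = 17480 cm⁻¹, so E(LS) = -23856 + 17480 = -6376 cm⁻¹.
E(LS) − E(HS) = -6376 − (-8946) = 2570 cm⁻¹.

2570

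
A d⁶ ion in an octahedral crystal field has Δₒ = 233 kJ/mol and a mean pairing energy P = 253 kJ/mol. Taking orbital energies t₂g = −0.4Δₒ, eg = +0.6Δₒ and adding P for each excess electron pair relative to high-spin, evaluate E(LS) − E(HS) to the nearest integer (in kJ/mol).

40

In the high-spin limit (t₂g⁴ eg²) the orbital term is -0.4Δₒ = -93 kJ/mol, with no excess pairing.
Low-spin: t₂g⁶ eg⁰, orbital CFSE = -2.4Δₒ = -559 kJ/mol; plus 2 excess pairs × P = +506 kJ/mol; total -53 kJ/mol.
Thus E(LS) − E(HS) = 40 kJ/mol.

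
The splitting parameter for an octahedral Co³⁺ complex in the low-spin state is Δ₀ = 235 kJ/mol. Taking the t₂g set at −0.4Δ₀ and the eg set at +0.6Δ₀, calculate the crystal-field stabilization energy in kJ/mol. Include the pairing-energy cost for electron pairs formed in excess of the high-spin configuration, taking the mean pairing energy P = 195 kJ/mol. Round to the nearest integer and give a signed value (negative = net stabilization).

Co³⁺: group 9, so d-count = 9 − 3 = 6.
The d⁶ electrons fill as t₂g⁶ eg⁰.
The orbital stabilization is -2.4Δ₀ = -2.4 × 235 = -564 kJ/mol.
Relative to high-spin t₂g⁴ eg² (1 paired), the low-spin configuration has 2 additional pairs, contributing +2 × 195 = +390 kJ/mol.
Net CFSE = -564 + 390 = -174 kJ/mol.

-174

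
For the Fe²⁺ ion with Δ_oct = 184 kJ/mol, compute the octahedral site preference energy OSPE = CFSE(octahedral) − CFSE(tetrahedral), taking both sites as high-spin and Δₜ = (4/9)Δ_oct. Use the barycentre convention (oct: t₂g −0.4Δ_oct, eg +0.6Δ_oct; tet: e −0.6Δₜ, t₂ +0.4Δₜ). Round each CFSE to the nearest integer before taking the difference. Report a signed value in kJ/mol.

-25

Group 8 minus oxidation state +2 gives a d⁶ configuration for Fe²⁺.
Octahedral high-spin t₂g⁴ eg²: CFSE = -0.4 × 184 = -74 kJ/mol.
Tetrahedral: e³ t₂³, CFSE = 3(−0.6) + 3(+0.4) = -0.6Δₜ = -0.6 × (4/9) × 184 = -49 kJ/mol.
Subtracting, OSPE = -74 − (-49) = -25 kJ/mol.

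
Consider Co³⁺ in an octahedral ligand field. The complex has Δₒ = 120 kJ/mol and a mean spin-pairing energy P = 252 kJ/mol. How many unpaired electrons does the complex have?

Co sits in group 9; removing 3 electrons leaves Co³⁺ with 9 − 3 = 6 d electrons.
Here Δₒ < P (120 < 252), so the high-spin state is favoured.
Filling d⁶ accordingly: t₂g⁴ eg².
Unpaired electrons: 4.

4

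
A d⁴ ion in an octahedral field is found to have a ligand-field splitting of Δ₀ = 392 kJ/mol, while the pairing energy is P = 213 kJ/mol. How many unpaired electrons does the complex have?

2

With Δ₀ > P the complex is low-spin.
That gives t2g^4 e_g^0.
Unpaired electrons: 2.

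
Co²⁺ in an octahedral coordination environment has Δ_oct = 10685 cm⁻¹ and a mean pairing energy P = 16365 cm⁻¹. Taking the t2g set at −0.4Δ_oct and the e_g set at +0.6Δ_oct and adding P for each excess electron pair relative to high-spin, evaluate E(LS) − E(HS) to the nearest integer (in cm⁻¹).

5680

Co sits in group 9; removing 2 electrons leaves Co²⁺ with 9 − 2 = 7 d electrons.
High-spin d⁷ fills as t2g^5 e_g^2 with CFSE 5(−0.4) + 2(+0.6) = -0.8Δ_oct = -8548 cm⁻¹.
Low-spin t2g^6 e_g^1 gives -1.8Δ_oct = -19233 cm⁻¹, but forming 1 extra pair costs 1P = 16365 cm⁻¹, so E(LS) = -19233 + 16365 = -2868 cm⁻¹.
E(LS) − E(HS) = -2868 − (-8548) = 5680 cm⁻¹.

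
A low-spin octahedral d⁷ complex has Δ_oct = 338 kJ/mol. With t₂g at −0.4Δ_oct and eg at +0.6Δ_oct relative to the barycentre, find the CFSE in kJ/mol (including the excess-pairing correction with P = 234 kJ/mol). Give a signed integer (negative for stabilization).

-374

Electron filling gives t₂g⁶ eg¹.
The orbital stabilization is -1.8Δ_oct = -1.8 × 338 = -608 kJ/mol.
Relative to high-spin t₂g⁵ eg² (2 paired), the low-spin configuration has 1 additional pair, contributing +1 × 234 = +234 kJ/mol.
Combining: -608 + 234 = -374 kJ/mol.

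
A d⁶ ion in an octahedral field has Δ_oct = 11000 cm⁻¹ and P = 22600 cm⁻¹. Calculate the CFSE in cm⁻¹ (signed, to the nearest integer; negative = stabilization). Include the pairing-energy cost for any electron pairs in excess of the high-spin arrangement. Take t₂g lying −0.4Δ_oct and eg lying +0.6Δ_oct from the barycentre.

-4400

Δ_oct < P, so pairing is avoided: the ground state is high-spin.
Configuration: t₂g⁴ eg².
Orbital CFSE = -0.4Δ_oct = -0.4 × 11000 = -4400 cm⁻¹.
High-spin has no excess pairs, so no pairing correction applies.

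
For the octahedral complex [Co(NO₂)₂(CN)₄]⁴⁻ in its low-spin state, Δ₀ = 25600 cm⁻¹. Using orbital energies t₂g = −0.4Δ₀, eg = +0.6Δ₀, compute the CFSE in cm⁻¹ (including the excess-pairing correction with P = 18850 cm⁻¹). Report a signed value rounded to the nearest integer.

-27230

Ligand charges: 2×(-1) from NO₂⁻ and 4×(-1) from CN⁻ sum to -6; with overall charge -4, Co is +2.
Co sits in group 9; removing 2 electrons leaves Co²⁺ with 9 − 2 = 7 d electrons.
The d⁷ electrons fill as t₂g⁶ eg¹.
CFSE(orbital) = 6×(-0.4Δ₀) + 1×(0.6Δ₀) = -1.8Δ₀; with Δ₀ = 25600 cm⁻¹ that is -46080 cm⁻¹.
Pairing penalty: 3 pairs vs 2 in the high-spin reference → 1 extra × P = 18850 cm⁻¹.
Combining: -46080 + 18850 = -27230 cm⁻¹.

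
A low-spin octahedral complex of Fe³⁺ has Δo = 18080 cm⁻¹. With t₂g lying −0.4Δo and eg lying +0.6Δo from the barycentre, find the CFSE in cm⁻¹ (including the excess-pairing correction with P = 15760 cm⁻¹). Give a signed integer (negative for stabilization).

Group 8 minus oxidation state +3 gives a d⁵ configuration for Fe³⁺.
Electron filling gives t₂g⁵ eg⁰.
CFSE(orbital) = 5×(-0.4Δo) + 0×(0.6Δo) = -2.0Δo; with Δo = 18080 cm⁻¹ that is -36160 cm⁻¹.
Pairing penalty: 2 pairs vs 0 in the high-spin reference → 2 extra × P = 31520 cm⁻¹.
Net CFSE = -36160 + 31520 = -4640 cm⁻¹.

-4640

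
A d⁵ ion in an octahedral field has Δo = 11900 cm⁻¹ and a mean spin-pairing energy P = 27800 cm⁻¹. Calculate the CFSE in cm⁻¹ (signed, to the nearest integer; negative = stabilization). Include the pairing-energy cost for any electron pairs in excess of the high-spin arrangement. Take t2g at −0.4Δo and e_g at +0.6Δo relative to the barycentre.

0

Here Δo < P (11900 < 27800), so the high-spin state is favoured.
That gives t2g^3 e_g^2.
Orbital CFSE = 0.0Δo = 0.0 × 11900 = 0 cm⁻¹.
High-spin has no excess pairs, so no pairing correction applies.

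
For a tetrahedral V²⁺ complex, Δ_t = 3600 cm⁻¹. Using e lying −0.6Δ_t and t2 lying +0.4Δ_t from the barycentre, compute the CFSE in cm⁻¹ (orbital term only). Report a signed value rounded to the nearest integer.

V²⁺: group 5, so d-count = 5 − 2 = 3.
Tetrahedral splitting is small, so the complex is high-spin.
Configuration: e^2 t2^1.
CFSE(orbital) = 2×(-0.6Δ_t) + 1×(0.4Δ_t) = -0.8Δ_t; with Δ_t = 3600 cm⁻¹ that is -2880 cm⁻¹.

-2880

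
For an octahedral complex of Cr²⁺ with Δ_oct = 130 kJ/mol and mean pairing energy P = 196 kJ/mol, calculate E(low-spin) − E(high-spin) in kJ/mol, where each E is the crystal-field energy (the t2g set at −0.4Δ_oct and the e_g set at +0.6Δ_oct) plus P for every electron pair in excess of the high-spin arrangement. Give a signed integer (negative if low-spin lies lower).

Cr²⁺: group 6, so d-count = 6 − 2 = 4.
High-spin d⁴ fills as t2g^3 e_g^1 with CFSE 3(−0.4) + 1(+0.6) = -0.6Δ_oct = -78 kJ/mol.
For low-spin the configuration is t2g^4 e_g^0: orbital energy -1.6 × 130 = -208 kJ/mol, and 1 additional pair relative to high-spin adds 196 kJ/mol, giving -12 kJ/mol.
The difference is -12 − (-78) = 66 kJ/mol, so high-spin lies lower.

66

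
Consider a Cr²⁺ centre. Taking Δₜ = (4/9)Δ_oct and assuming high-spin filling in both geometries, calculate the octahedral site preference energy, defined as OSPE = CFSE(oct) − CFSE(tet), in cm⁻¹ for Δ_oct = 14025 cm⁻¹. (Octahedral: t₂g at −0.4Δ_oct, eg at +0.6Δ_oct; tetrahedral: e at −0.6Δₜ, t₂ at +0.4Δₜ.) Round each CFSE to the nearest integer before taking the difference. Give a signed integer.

-5922

Cr is in group 6, so Cr²⁺ is d⁴ (6 − 2 = 4).
Octahedral high-spin t2g^3 e_g^1: CFSE = -0.6 × 14025 = -8415 cm⁻¹.
In a tetrahedral site the filling is e^2 t2^2: CFSE(tet) = -0.4Δₜ = -0.4 × (4/9)(14025) = -2493 cm⁻¹.
OSPE = CFSE(oct) − CFSE(tet) = -8415 − (-2493) = -5922 cm⁻¹.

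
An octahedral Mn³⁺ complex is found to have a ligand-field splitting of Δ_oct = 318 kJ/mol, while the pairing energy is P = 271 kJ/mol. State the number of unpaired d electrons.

Group 7 minus oxidation state +3 gives a d⁴ configuration for Mn³⁺.
Here Δ_oct > P (318 > 271), so the low-spin state is favoured.
Filling d⁴ accordingly: t₂g⁴ eg⁰.
Unpaired electrons: 2.

2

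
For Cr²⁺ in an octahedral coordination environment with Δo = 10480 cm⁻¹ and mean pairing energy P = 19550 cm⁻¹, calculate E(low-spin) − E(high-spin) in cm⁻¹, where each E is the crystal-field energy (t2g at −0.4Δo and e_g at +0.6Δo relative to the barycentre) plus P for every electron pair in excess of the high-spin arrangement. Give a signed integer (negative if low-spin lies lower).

9070

Cr is in group 6, so Cr²⁺ is d⁴ (6 − 2 = 4).
High-spin d⁴ fills as t2g^3 e_g^1 with CFSE 3(−0.4) + 1(+0.6) = -0.6Δo = -6288 cm⁻¹.
Low-spin t2g^4 e_g^0 gives -1.6Δo = -16768 cm⁻¹, but forming 1 extra pair costs 1P = 19550 cm⁻¹, so E(LS) = -16768 + 19550 = 2782 cm⁻¹.
The difference is 2782 − (-6288) = 9070 cm⁻¹, so high-spin lies lower.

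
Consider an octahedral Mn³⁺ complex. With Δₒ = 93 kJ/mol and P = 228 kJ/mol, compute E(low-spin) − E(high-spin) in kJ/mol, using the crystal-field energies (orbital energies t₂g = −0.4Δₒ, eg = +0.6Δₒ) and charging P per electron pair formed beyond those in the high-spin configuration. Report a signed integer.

Mn³⁺: group 7, so d-count = 7 − 3 = 4.
In the high-spin limit (t₂g³ eg¹) the orbital term is -0.6Δₒ = -56 kJ/mol, with no excess pairing.
Low-spin t₂g⁴ eg⁰ gives -1.6Δₒ = -149 kJ/mol, but forming 1 extra pair costs 1P = 228 kJ/mol, so E(LS) = -149 + 228 = 79 kJ/mol.
The difference is 79 − (-56) = 135 kJ/mol, so high-spin lies lower.

135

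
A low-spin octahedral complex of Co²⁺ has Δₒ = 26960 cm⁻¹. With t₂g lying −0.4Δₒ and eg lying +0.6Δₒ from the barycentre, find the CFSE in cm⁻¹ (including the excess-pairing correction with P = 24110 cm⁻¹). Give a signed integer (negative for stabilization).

Co sits in group 9; removing 2 electrons leaves Co²⁺ with 9 − 2 = 7 d electrons.
The d⁷ electrons fill as t₂g⁶ eg¹.
CFSE(orbital) = 6×(-0.4Δₒ) + 1×(0.6Δₒ) = -1.8Δₒ; with Δₒ = 26960 cm⁻¹ that is -48528 cm⁻¹.
Relative to high-spin t₂g⁵ eg² (2 paired), the low-spin configuration has 1 additional pair, contributing +1 × 24110 = +24110 cm⁻¹.
Net CFSE = -48528 + 24110 = -24418 cm⁻¹.

-24418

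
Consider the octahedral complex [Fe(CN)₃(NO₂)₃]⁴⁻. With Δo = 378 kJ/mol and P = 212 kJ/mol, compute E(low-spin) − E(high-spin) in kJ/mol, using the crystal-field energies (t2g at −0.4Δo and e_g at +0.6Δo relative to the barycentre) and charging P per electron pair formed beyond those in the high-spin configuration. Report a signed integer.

-332

Ligand charges: 3×(-1) from CN⁻ and 3×(-1) from NO₂⁻ sum to -6; with overall charge -4, Fe is +2.
Fe²⁺: group 8, so d-count = 8 − 2 = 6.
High-spin: t2g^4 e_g^2, CFSE = -0.4Δo = -151 kJ/mol.
Low-spin t2g^6 e_g^0 gives -2.4Δo = -907 kJ/mol, but forming 2 extra pairs costs 2P = 424 kJ/mol, so E(LS) = -907 + 424 = -483 kJ/mol.
E(LS) − E(HS) = -483 − (-151) = -332 kJ/mol.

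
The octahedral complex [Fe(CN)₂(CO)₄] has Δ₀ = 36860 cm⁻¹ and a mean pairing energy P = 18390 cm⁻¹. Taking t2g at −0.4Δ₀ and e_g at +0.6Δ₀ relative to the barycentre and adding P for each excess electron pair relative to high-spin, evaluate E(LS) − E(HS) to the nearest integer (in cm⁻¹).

Ligand charges: 2×(-1) from CN⁻ and 4×(+0) from CO sum to -2; with overall charge +0, Fe is +2.
Fe²⁺: group 8, so d-count = 8 − 2 = 6.
High-spin: t2g^4 e_g^2, CFSE = -0.4Δ₀ = -14744 cm⁻¹.
For low-spin the configuration is t2g^6 e_g^0: orbital energy -2.4 × 36860 = -88464 cm⁻¹, and 2 additional pairs relative to high-spin add 36780 cm⁻¹, giving -51684 cm⁻¹.
The difference is -51684 − (-14744) = -36940 cm⁻¹, so low-spin lies lower.

-36940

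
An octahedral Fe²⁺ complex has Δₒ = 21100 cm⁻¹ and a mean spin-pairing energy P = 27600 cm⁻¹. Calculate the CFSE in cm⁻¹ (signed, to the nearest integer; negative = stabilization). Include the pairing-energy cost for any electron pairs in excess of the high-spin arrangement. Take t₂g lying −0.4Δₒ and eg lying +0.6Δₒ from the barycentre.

Fe is in group 8, so Fe²⁺ is d⁶ (8 − 2 = 6).
Δₒ < P, so pairing is avoided: the ground state is high-spin.
Filling d⁶ accordingly: t₂g⁴ eg².
Orbital CFSE = -0.4Δₒ = -0.4 × 21100 = -8440 cm⁻¹.
High-spin has no excess pairs, so no pairing correction applies.

-8440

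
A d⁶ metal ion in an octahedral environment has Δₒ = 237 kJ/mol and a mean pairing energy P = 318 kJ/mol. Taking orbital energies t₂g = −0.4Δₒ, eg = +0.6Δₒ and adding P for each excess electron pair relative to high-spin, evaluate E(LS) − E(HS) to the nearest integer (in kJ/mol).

162

High-spin d⁶ fills as t₂g⁴ eg² with CFSE 4(−0.4) + 2(+0.6) = -0.4Δₒ = -95 kJ/mol.
Low-spin t₂g⁶ eg⁰ gives -2.4Δₒ = -569 kJ/mol, but forming 2 extra pairs costs 2P = 636 kJ/mol, so E(LS) = -569 + 636 = 67 kJ/mol.
E(LS) − E(HS) = 67 − (-95) = 162 kJ/mol.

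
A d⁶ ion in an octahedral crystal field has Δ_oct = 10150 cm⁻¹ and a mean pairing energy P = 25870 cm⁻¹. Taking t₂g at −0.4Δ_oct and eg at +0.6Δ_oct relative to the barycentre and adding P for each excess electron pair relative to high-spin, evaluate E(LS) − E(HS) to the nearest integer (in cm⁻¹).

In the high-spin limit (t₂g⁴ eg²) the orbital term is -0.4Δ_oct = -4060 cm⁻¹, with no excess pairing.
Low-spin: t₂g⁶ eg⁰, orbital CFSE = -2.4Δ_oct = -24360 cm⁻¹; plus 2 excess pairs × P = +51740 cm⁻¹; total 27380 cm⁻¹.
Thus E(LS) − E(HS) = 31440 cm⁻¹.

31440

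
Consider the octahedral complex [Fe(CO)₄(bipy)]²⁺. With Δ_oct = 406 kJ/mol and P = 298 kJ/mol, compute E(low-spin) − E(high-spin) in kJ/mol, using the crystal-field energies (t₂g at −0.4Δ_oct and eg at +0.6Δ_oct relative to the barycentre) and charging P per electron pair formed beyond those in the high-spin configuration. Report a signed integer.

Ligand charges: 4×(+0) from CO and 1×(+0) from bipy sum to +0; with overall charge +2, Fe is +2.
Fe is in group 8, so Fe²⁺ is d⁶ (8 − 2 = 6).
In the high-spin limit (t₂g⁴ eg²) the orbital term is -0.4Δ_oct = -162 kJ/mol, with no excess pairing.
Low-spin t₂g⁶ eg⁰ gives -2.4Δ_oct = -974 kJ/mol, but forming 2 extra pairs costs 2P = 596 kJ/mol, so E(LS) = -974 + 596 = -378 kJ/mol.
E(LS) − E(HS) = -378 − (-162) = -216 kJ/mol.

-216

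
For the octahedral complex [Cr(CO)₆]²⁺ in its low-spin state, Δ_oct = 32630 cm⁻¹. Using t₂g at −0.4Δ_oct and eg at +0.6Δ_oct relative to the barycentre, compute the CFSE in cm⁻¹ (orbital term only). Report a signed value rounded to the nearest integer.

-52208

CO is neutral, so the +2 overall charge sits on Cr: oxidation state +2.
Group 6 minus oxidation state +2 gives a d⁴ configuration for Cr²⁺.
The d⁴ electrons fill as t₂g⁴ eg⁰.
Orbital CFSE = 4(-0.4) + 0(0.6) = -1.6Δ_oct = -1.6 × 32630 = -52208 cm⁻¹.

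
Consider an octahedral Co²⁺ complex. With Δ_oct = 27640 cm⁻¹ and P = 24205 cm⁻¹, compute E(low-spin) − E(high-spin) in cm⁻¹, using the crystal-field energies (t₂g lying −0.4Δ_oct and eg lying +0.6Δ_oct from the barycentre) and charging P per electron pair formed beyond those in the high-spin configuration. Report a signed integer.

Co²⁺: group 9, so d-count = 9 − 2 = 7.
High-spin: t₂g⁵ eg², CFSE = -0.8Δ_oct = -22112 cm⁻¹.
Low-spin: t₂g⁶ eg¹, orbital CFSE = -1.8Δ_oct = -49752 cm⁻¹; plus 1 excess pair × P = +24205 cm⁻¹; total -25547 cm⁻¹.
The difference is -25547 − (-22112) = -3435 cm⁻¹, so low-spin lies lower.

-3435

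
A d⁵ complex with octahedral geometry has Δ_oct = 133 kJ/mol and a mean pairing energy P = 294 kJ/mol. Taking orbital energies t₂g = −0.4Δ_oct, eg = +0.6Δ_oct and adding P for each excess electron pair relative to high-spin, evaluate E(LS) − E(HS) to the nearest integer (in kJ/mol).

322

In the high-spin limit (t₂g³ eg²) the orbital term is 0.0Δ_oct = 0 kJ/mol, with no excess pairing.
For low-spin the configuration is t₂g⁵ eg⁰: orbital energy -2.0 × 133 = -266 kJ/mol, and 2 additional pairs relative to high-spin add 588 kJ/mol, giving 322 kJ/mol.
E(LS) − E(HS) = 322 − (0) = 322 kJ/mol.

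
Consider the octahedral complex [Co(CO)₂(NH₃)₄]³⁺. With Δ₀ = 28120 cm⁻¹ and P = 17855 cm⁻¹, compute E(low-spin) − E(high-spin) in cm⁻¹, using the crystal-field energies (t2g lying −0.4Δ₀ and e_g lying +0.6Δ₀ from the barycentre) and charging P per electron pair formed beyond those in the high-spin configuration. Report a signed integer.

-20530

Ligand charges: 2×(+0) from CO and 4×(+0) from NH₃ sum to +0; with overall charge +3, Co is +3.
Co sits in group 9; removing 3 electrons leaves Co³⁺ with 9 − 3 = 6 d electrons.
High-spin: t2g^4 e_g^2, CFSE = -0.4Δ₀ = -11248 cm⁻¹.
For low-spin the configuration is t2g^6 e_g^0: orbital energy -2.4 × 28120 = -67488 cm⁻¹, and 2 additional pairs relative to high-spin add 35710 cm⁻¹, giving -31778 cm⁻¹.
Thus E(LS) − E(HS) = -20530 cm⁻¹.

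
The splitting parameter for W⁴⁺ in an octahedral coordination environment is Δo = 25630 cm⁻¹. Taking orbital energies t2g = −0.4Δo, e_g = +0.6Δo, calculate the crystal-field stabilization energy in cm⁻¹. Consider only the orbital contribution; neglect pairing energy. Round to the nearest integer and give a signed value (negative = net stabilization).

Group 6 minus oxidation state +4 gives a d² configuration for W⁴⁺.
Electron filling gives t2g^2 e_g^0.
Orbital CFSE = 2(-0.4) + 0(0.6) = -0.8Δo = -0.8 × 25630 = -20504 cm⁻¹.

-20504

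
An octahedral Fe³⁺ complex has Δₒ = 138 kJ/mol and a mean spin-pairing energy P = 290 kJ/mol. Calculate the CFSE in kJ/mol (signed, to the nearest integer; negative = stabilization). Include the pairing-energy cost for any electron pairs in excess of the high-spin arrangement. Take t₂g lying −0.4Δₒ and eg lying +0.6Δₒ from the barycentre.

Fe is in group 8, so Fe³⁺ is d⁵ (8 − 3 = 5).
With Δₒ < P the complex is high-spin.
That gives t₂g³ eg².
Orbital CFSE = 0.0Δₒ = 0.0 × 138 = 0 kJ/mol.
High-spin has no excess pairs, so no pairing correction applies.

0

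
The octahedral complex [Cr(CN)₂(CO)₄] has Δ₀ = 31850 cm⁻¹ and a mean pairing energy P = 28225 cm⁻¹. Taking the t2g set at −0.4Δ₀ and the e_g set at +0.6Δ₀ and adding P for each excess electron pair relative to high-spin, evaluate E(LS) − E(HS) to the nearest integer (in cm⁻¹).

Ligand charges: 2×(-1) from CN⁻ and 4×(+0) from CO sum to -2; with overall charge +0, Cr is +2.
Group 6 minus oxidation state +2 gives a d⁴ configuration for Cr²⁺.
In the high-spin limit (t2g^3 e_g^1) the orbital term is -0.6Δ₀ = -19110 cm⁻¹, with no excess pairing.
Low-spin t2g^4 e_g^0 gives -1.6Δ₀ = -50960 cm⁻¹, but forming 1 extra pair costs 1P = 28225 cm⁻¹, so E(LS) = -50960 + 28225 = -22735 cm⁻¹.
Thus E(LS) − E(HS) = -3625 cm⁻¹.

-3625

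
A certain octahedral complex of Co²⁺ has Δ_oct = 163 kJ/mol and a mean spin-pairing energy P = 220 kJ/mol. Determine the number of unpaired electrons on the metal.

3

Co sits in group 9; removing 2 electrons leaves Co²⁺ with 9 − 2 = 7 d electrons.
Δ_oct < P, so pairing is avoided: the ground state is high-spin.
Filling d⁷ accordingly: t₂g⁵ eg².
Unpaired electrons: 3.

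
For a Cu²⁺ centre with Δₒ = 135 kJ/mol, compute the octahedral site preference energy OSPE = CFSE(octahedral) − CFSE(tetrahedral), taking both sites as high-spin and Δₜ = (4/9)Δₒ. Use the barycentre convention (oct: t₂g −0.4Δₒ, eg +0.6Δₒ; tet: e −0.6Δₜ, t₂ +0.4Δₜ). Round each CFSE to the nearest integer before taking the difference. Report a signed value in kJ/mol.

Cu²⁺: group 11, so d-count = 11 − 2 = 9.
In an octahedral site d⁹ (HS) is t₂g⁶ eg³, giving CFSE(oct) = -0.6Δₒ = -81 kJ/mol.
Tetrahedral e⁴ t₂⁵ gives -0.4Δₜ = -0.4 × (4/9) × 135 = -24 kJ/mol.
OSPE = -81 − (-24) = -57 kJ/mol.

-57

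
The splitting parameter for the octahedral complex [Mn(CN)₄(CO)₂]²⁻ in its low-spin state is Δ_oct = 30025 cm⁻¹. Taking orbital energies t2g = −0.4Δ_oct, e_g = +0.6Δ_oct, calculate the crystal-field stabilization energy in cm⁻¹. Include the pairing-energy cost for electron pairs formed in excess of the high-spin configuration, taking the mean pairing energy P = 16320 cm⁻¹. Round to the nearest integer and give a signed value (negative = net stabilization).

-27410

Ligand charges: 4×(-1) from CN⁻ and 2×(+0) from CO sum to -4; with overall charge -2, Mn is +2.
Mn is in group 7, so Mn²⁺ is d⁵ (7 − 2 = 5).
Configuration: t2g^5 e_g^0.
The orbital stabilization is -2.0Δ_oct = -2.0 × 30025 = -60050 cm⁻¹.
High-spin d⁵ would be t2g^3 e_g^2 with 0 pairs; low-spin has 2, so 2 excess pairs cost +2P = +32640 cm⁻¹.
Combining: -60050 + 32640 = -27410 cm⁻¹.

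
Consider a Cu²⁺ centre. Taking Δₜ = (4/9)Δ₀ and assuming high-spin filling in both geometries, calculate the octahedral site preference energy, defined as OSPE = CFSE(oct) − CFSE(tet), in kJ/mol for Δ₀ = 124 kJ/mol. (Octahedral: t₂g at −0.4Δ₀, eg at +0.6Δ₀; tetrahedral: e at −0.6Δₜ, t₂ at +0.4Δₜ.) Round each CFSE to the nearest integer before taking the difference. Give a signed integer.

-52

Cu is in group 11, so Cu²⁺ is d⁹ (11 − 2 = 9).
Octahedral high-spin t₂g⁶ eg³: CFSE = -0.6 × 124 = -74 kJ/mol.
In a tetrahedral site the filling is e⁴ t₂⁵: CFSE(tet) = -0.4Δₜ = -0.4 × (4/9)(124) = -22 kJ/mol.
OSPE = CFSE(oct) − CFSE(tet) = -74 − (-22) = -52 kJ/mol.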